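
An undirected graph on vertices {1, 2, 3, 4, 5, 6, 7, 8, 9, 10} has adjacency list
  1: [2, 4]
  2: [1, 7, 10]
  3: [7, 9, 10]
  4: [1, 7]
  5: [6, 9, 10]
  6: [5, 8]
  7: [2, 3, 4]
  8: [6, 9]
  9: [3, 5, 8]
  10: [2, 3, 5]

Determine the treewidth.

A width-2 tree decomposition is:
Bags: B1 = {1, 4, 7}  B2 = {1, 2, 7}  B3 = {2, 3, 7}  B4 = {2, 3, 10}  B5 = {3, 9, 10}  B6 = {5, 9, 10}  B7 = {5, 8, 9}  B8 = {5, 6, 8}
Tree: B1–B2, B2–B3, B3–B4, B4–B5, B5–B6, B6–B7, B7–B8
The largest bag has 3 vertices, giving width 2; this decomposition certifies tw(G) ≤ 2. For the lower bound, G contains the cycle 4–1–2–7–4, so G is not a forest; only forests have treewidth ≤ 1, hence tw(G) ≥ 2. Combining the bounds, tw(G) = 2.

2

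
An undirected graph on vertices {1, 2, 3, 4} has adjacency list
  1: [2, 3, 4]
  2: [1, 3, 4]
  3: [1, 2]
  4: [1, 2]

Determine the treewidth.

2

A width-2 tree decomposition is:
Bags: B1 = {1, 2, 4}  B2 = {1, 2, 3}
Tree: B1–B2
Each bag holds 3 vertices, so the decomposition has width 2, which upper-bounds the treewidth. Conversely, {1, 2, 3} is a clique of size 3, and the vertices of any clique must share a bag in every tree decomposition; so some bag has ≥ 3 vertices and tw(G) ≥ 2. Combining the bounds, tw(G) = 2.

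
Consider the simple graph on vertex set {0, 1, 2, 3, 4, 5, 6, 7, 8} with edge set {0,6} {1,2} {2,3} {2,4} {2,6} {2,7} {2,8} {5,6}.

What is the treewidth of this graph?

A width-1 tree decomposition is:
Bags: B1 = {2, 4}  B2 = {1, 2}  B3 = {2, 6}  B4 = {0, 6}  B5 = {2, 8}  B6 = {2, 7}  B7 = {2, 3}  B8 = {5, 6}
Tree: B1–B2, B1–B3, B3–B4, B3–B5, B2–B6, B3–B7, B4–B8
Each bag holds 2 vertices, so the decomposition has width 1, which upper-bounds the treewidth. Since G has at least one edge (e.g. 4–2), it is not an edgeless graph, so tw(G) ≥ 1. Hence tw(G) = 1 exactly.

1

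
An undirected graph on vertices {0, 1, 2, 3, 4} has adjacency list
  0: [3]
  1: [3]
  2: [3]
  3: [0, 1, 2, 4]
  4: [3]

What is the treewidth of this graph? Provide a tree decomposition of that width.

Treewidth 1.
One such decomposition:
Bags: B1 = {0, 3}  B2 = {2, 3}  B3 = {3, 4}  B4 = {1, 3}
Tree: B1–B2, B1–B3, B2–B4

Every bag has size at most 2, so the width is 2 − 1 = 1 and tw(G) ≤ 1. G has an edge, so its treewidth is at least 1. Hence tw(G) = 1 exactly.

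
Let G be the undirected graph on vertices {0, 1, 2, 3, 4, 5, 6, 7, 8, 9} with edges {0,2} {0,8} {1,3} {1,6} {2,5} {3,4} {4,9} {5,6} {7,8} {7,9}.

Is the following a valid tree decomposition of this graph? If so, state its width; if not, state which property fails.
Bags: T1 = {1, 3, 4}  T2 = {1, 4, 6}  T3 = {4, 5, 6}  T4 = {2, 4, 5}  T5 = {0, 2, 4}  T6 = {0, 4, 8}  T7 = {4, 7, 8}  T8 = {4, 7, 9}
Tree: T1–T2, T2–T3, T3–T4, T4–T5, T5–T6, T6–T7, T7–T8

Every vertex of G appears in some bag (union = {0, 1, 2, 3, 4, 5, 6, 7, 8, 9}); every edge is covered by a bag; and for each vertex v the set of bags containing v is connected in the bag tree. The decomposition is therefore valid. The largest bag has 3 vertices, so the width is 2.

Yes; width 2.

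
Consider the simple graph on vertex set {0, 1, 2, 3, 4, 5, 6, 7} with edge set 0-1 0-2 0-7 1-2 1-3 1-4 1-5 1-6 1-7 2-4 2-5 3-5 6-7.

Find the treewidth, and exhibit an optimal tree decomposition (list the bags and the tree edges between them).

Treewidth 2.
Bags: B1 = {0, 1, 7}  B2 = {0, 1, 2}  B3 = {1, 6, 7}  B4 = {1, 2, 5}  B5 = {1, 3, 5}  B6 = {1, 2, 4}
Tree: B1–B2, B1–B3, B2–B4, B4–B5, B2–B6

Each bag holds 3 vertices, so the decomposition has width 2, which upper-bounds the treewidth. On the other hand G contains the 3-clique {0, 1, 2}. A clique must lie in a single bag of any decomposition, so no decomposition can have width below 2. Therefore the treewidth is 2.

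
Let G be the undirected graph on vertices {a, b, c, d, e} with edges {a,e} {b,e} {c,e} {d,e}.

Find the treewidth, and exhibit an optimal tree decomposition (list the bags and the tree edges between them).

Each bag holds 2 vertices, so the decomposition has width 1, which upper-bounds the treewidth. Since G has at least one edge (e.g. c–e), it is not an edgeless graph, so tw(G) ≥ 1. Combining the bounds, tw(G) = 1.

Treewidth 1.
One such decomposition:
Bags: B1 = {c, e}  B2 = {a, e}  B3 = {d, e}  B4 = {b, e}
Tree: B1–B2, B1–B3, B1–B4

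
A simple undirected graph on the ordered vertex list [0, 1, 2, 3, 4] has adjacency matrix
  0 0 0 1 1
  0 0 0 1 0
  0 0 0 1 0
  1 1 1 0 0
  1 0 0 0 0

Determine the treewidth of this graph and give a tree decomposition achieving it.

The largest bag has 2 vertices, giving width 1; this decomposition certifies tw(G) ≤ 1. Since G has at least one edge (e.g. 4–0), it is not an edgeless graph, so tw(G) ≥ 1. Therefore the treewidth is 1.

Treewidth 1.
One optimal decomposition is:
Bags: B1 = {0, 4}  B2 = {0, 3}  B3 = {1, 3}  B4 = {2, 3}
Tree: B1–B2, B2–B3, B3–B4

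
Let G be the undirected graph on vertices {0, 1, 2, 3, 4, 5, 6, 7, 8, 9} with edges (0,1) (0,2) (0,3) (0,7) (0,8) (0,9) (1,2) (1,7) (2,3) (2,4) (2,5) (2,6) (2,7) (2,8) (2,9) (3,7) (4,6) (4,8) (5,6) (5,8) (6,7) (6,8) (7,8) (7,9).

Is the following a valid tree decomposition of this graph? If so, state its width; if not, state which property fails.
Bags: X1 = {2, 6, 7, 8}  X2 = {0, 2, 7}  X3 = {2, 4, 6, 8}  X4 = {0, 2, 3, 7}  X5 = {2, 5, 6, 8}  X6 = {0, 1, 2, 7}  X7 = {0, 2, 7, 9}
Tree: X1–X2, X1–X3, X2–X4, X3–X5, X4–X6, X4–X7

No — edge (8,0) lies in no bag.

A tree decomposition must satisfy three properties: every vertex lies in some bag; for every edge, both endpoints lie together in some bag; and for every vertex, the bags containing it form a connected subtree. Here edge (8,0) lies in no bag, so the decomposition is invalid.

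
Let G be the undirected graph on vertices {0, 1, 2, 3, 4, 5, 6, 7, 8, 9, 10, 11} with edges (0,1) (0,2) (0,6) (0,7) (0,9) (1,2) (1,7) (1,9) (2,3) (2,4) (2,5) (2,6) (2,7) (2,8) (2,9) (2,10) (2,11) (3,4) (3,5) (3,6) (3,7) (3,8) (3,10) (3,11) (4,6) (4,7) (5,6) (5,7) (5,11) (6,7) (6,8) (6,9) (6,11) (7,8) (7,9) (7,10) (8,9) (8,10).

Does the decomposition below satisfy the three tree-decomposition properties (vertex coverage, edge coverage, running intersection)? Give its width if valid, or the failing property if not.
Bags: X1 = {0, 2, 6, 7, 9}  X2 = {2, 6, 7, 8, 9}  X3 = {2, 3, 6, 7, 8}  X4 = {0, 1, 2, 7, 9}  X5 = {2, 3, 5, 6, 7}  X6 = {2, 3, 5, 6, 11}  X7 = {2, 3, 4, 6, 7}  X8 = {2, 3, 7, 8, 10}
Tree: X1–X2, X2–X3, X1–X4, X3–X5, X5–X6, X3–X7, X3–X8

Yes; width 4.

Vertex coverage: the bags together contain {0, 1, 2, 3, 4, 5, 6, 7, 8, 9, 10, 11}, the full vertex set. Edge coverage: each edge of G has both endpoints in at least one bag. Running intersection: for every vertex, the bags containing it form a connected subtree. All three properties hold, so this is a valid tree decomposition of width max|bag| − 1 = 4, and hence tw(G) ≤ 4.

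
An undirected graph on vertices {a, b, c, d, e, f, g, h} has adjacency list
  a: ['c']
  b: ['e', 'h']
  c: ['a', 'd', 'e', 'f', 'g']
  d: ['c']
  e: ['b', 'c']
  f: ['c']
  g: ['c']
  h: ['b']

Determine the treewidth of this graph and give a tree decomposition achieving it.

Each bag holds 2 vertices, so the decomposition has width 1, which upper-bounds the treewidth. G has an edge, so its treewidth is at least 1. Therefore the treewidth is 1.

Treewidth 1.
One such decomposition:
Bags: B1 = {b, e}  B2 = {c, e}  B3 = {c, g}  B4 = {c, f}  B5 = {a, c}  B6 = {c, d}  B7 = {b, h}
Tree: B1–B2, B2–B3, B3–B4, B2–B5, B3–B6, B1–B7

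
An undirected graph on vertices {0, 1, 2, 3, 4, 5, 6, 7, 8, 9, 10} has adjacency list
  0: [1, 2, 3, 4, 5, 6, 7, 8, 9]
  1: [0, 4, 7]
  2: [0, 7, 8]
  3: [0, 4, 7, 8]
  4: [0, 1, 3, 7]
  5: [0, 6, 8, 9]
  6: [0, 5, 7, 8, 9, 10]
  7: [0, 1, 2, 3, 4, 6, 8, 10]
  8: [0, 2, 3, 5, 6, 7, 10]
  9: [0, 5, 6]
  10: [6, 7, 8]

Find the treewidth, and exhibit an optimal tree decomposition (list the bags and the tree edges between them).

Each bag holds 4 vertices, so the decomposition has width 3, which upper-bounds the treewidth. For the lower bound, the 4 vertices {0, 5, 6, 9} are pairwise adjacent, and any tree decomposition puts a clique entirely inside one bag — forcing width ≥ 3. The upper and lower bounds meet at 3, so that is the treewidth.

Treewidth 3.
One such decomposition:
Bags: B1 = {0, 3, 7, 8}  B2 = {0, 6, 7, 8}  B3 = {6, 7, 8, 10}  B4 = {0, 3, 4, 7}  B5 = {0, 5, 6, 8}  B6 = {0, 1, 4, 7}  B7 = {0, 5, 6, 9}  B8 = {0, 2, 7, 8}
Tree: B1–B2, B2–B3, B1–B4, B2–B5, B4–B6, B5–B7, B1–B8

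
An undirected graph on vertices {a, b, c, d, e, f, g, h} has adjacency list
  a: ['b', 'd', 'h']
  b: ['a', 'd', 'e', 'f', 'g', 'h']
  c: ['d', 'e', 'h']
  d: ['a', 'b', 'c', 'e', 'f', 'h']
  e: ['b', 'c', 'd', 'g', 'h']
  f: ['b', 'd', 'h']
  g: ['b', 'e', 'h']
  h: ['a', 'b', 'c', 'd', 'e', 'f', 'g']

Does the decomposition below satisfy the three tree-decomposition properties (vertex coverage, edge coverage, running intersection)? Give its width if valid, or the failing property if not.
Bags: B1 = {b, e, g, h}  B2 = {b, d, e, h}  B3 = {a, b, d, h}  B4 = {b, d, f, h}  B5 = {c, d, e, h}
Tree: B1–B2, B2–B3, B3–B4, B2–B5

Yes; width 3.

Vertex coverage: the bags together contain {a, b, c, d, e, f, g, h}, the full vertex set. Edge coverage: each edge of G has both endpoints in at least one bag. Running intersection: for every vertex, the bags containing it form a connected subtree. All three properties hold, so this is a valid tree decomposition of width max|bag| − 1 = 3, and hence tw(G) ≤ 3.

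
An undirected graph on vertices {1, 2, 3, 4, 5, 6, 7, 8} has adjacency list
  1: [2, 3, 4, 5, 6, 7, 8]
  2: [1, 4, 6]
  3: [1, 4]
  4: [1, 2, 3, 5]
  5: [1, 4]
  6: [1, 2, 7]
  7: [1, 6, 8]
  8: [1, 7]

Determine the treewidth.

2

A width-2 tree decomposition is:
Bags: B1 = {1, 6, 7}  B2 = {1, 7, 8}  B3 = {1, 2, 6}  B4 = {1, 2, 4}  B5 = {1, 3, 4}  B6 = {1, 4, 5}
Tree: B1–B2, B1–B3, B3–B4, B4–B5, B5–B6
The largest bag has 3 vertices, giving width 2; this decomposition certifies tw(G) ≤ 2. Conversely, {1, 7, 8} is a clique of size 3, and the vertices of any clique must share a bag in every tree decomposition; so some bag has ≥ 3 vertices and tw(G) ≥ 2. Combining the bounds, tw(G) = 2.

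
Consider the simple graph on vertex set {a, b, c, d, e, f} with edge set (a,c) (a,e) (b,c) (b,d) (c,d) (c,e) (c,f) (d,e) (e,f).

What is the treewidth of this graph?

2

A width-2 tree decomposition is:
Bags: B1 = {c, e, f}  B2 = {a, c, e}  B3 = {c, d, e}  B4 = {b, c, d}
Tree: B1–B2, B1–B3, B3–B4
Every bag has size at most 3, so the width is 3 − 1 = 2 and tw(G) ≤ 2. On the other hand G contains the 3-clique {c, d, e}. A clique must lie in a single bag of any decomposition, so no decomposition can have width below 2. Therefore the treewidth is 2.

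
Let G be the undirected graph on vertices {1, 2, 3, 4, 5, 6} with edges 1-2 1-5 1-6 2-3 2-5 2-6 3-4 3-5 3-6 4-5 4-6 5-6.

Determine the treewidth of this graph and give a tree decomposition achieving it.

Treewidth 3.
One such decomposition:
Bags: B1 = {2, 3, 5, 6}  B2 = {3, 4, 5, 6}  B3 = {1, 2, 5, 6}
Tree: B1–B2, B1–B3

The largest bag has 4 vertices, giving width 3; this decomposition certifies tw(G) ≤ 3. Conversely, {1, 2, 5, 6} is a clique of size 4, and the vertices of any clique must share a bag in every tree decomposition; so some bag has ≥ 4 vertices and tw(G) ≥ 3. The upper and lower bounds meet at 3, so that is the treewidth.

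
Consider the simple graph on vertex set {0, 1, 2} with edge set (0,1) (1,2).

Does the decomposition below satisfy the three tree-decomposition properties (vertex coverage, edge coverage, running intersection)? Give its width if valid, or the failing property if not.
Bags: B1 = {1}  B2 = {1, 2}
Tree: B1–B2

A tree decomposition must satisfy three properties: every vertex lies in some bag; for every edge, both endpoints lie together in some bag; and for every vertex, the bags containing it form a connected subtree. Here vertex 0 appears in no bag, so the decomposition is invalid.

No — vertex 0 appears in no bag.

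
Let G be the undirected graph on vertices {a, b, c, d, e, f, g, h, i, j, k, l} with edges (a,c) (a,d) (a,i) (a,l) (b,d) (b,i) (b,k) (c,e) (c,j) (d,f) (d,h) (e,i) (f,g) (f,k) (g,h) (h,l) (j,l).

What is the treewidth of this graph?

3

A width-3 tree decomposition is:
Bags: B1 = {c, e, i, j}  B2 = {a, c, i, j}  B3 = {a, i, j, l}  B4 = {a, b, i, l}  B5 = {a, b, d, l}  B6 = {b, d, h, l}  B7 = {b, d, h, k}  B8 = {d, f, h, k}  B9 = {f, g, h, k}
Tree: B1–B2, B2–B3, B3–B4, B4–B5, B5–B6, B6–B7, B7–B8, B8–B9
Every bag has size at most 4, so the width is 4 − 1 = 3 and tw(G) ≤ 3. For the lower bound: the 4 vertex sets {c,e,j}, {i}, {a}, {b,d,h,l} are disjoint, each induces a connected subgraph, and every pair is joined by at least one edge of G. Contracting each set to a single vertex therefore yields K_{4} as a minor, and since treewidth is minor-monotone, tw(G) ≥ tw(K_{4}) = 3. The upper and lower bounds meet at 3, so that is the treewidth.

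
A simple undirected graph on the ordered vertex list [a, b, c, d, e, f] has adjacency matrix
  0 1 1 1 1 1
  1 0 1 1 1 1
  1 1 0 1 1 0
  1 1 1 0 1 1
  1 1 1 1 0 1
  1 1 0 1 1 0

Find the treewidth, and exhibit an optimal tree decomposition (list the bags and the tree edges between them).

Each bag holds 5 vertices, so the decomposition has width 4, which upper-bounds the treewidth. For the lower bound, the 5 vertices {a, b, c, d, e} are pairwise adjacent, and any tree decomposition puts a clique entirely inside one bag — forcing width ≥ 4. Hence tw(G) = 4 exactly.

Treewidth 4.
One such decomposition:
Bags: B1 = {a, b, c, d, e}  B2 = {a, b, d, e, f}
Tree: B1–B2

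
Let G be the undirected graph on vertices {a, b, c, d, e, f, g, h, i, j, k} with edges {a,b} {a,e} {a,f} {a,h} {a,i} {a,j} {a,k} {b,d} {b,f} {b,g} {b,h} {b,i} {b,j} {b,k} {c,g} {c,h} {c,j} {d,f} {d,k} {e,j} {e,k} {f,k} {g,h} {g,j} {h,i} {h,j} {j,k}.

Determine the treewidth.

A width-3 tree decomposition is:
Bags: B1 = {a, b, f, k}  B2 = {b, d, f, k}  B3 = {a, b, j, k}  B4 = {a, b, h, j}  B5 = {b, g, h, j}  B6 = {c, g, h, j}  B7 = {a, b, h, i}  B8 = {a, e, j, k}
Tree: B1–B2, B1–B3, B3–B4, B4–B5, B5–B6, B4–B7, B3–B8
The largest bag has 4 vertices, giving width 3; this decomposition certifies tw(G) ≤ 3. For the lower bound, the 4 vertices {a, e, j, k} are pairwise adjacent, and any tree decomposition puts a clique entirely inside one bag — forcing width ≥ 3. The upper and lower bounds meet at 3, so that is the treewidth.

3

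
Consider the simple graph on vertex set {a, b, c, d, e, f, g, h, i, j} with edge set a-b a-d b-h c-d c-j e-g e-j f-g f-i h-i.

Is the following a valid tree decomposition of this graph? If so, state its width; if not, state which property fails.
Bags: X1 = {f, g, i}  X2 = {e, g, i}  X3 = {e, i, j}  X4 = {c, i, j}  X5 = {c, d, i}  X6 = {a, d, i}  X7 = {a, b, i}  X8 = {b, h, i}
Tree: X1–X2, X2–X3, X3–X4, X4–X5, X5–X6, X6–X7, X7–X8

Every vertex of G appears in some bag (union = {a, b, c, d, e, f, g, h, i, j}); every edge is covered by a bag; and for each vertex v the set of bags containing v is connected in the bag tree. The decomposition is therefore valid. The largest bag has 3 vertices, so the width is 2.

Yes; width 2.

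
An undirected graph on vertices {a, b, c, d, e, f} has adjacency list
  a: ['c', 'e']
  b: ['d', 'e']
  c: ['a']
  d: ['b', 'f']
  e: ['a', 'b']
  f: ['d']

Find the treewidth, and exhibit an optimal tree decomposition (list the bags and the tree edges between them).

The largest bag has 2 vertices, giving width 1; this decomposition certifies tw(G) ≤ 1. G has an edge, so its treewidth is at least 1. The upper and lower bounds meet at 1, so that is the treewidth.

Treewidth 1.
One such decomposition:
Bags: B1 = {b, d}  B2 = {b, e}  B3 = {a, e}  B4 = {a, c}  B5 = {d, f}
Tree: B1–B2, B2–B3, B3–B4, B1–B5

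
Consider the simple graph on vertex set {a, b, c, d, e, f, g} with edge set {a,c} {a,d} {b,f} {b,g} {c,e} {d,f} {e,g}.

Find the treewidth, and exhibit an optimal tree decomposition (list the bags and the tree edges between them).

Treewidth 2.
One such decomposition:
Bags: B1 = {c, e, g}  B2 = {a, c, g}  B3 = {a, d, g}  B4 = {d, f, g}  B5 = {b, f, g}
Tree: B1–B2, B2–B3, B3–B4, B4–B5

Every bag has size at most 3, so the width is 3 − 1 = 2 and tw(G) ≤ 2. Since g–e–c–a–d–f–b–g is a cycle in G, G is not acyclic. Forests are exactly the graphs of treewidth ≤ 1, so tw(G) ≥ 2. Therefore the treewidth is 2.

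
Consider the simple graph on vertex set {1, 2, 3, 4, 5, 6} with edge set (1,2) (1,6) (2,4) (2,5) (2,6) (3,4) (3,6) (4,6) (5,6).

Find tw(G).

2

A width-2 tree decomposition is:
Bags: B1 = {1, 2, 6}  B2 = {2, 4, 6}  B3 = {3, 4, 6}  B4 = {2, 5, 6}
Tree: B1–B2, B2–B3, B2–B4
Each bag holds 3 vertices, so the decomposition has width 2, which upper-bounds the treewidth. For the lower bound, the 3 vertices {1, 2, 6} are pairwise adjacent, and any tree decomposition puts a clique entirely inside one bag — forcing width ≥ 2. Combining the bounds, tw(G) = 2.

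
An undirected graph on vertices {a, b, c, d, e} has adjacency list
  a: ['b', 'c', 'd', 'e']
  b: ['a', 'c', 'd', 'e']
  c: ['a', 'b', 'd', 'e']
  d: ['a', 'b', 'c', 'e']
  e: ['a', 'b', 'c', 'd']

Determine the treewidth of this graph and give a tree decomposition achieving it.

Treewidth 4.
One optimal decomposition is:
Bags: B1 = {a, b, c, d, e}
Tree: (single bag)

With just one bag of size 5, the width is 5 − 1 = 4, so tw(G) ≤ 4. On the other hand G contains the 5-clique {a, b, c, d, e}. A clique must lie in a single bag of any decomposition, so no decomposition can have width below 4. Therefore the treewidth is 4.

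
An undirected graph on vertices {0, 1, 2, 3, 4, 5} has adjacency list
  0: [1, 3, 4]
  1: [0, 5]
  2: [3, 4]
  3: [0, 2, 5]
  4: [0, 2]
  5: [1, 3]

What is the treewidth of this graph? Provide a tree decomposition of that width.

The largest bag has 3 vertices, giving width 2; this decomposition certifies tw(G) ≤ 2. For the lower bound, G contains the cycle 2–4–0–3–2, so G is not a forest; only forests have treewidth ≤ 1, hence tw(G) ≥ 2. The upper and lower bounds meet at 2, so that is the treewidth.

Treewidth 2.
Bags: B1 = {2, 3, 4}  B2 = {0, 3, 4}  B3 = {0, 3, 5}  B4 = {0, 1, 5}
Tree: B1–B2, B2–B3, B3–B4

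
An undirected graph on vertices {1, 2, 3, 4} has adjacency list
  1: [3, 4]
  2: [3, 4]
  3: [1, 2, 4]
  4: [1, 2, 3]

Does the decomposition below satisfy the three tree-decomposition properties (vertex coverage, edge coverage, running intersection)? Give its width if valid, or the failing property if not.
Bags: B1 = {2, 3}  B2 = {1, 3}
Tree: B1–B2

A tree decomposition must satisfy three properties: every vertex lies in some bag; for every edge, both endpoints lie together in some bag; and for every vertex, the bags containing it form a connected subtree. Here vertex 4 appears in no bag, so the decomposition is invalid.

No — vertex 4 appears in no bag.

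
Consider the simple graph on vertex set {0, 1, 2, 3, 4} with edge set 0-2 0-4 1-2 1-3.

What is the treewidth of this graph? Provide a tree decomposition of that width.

The largest bag has 2 vertices, giving width 1; this decomposition certifies tw(G) ≤ 1. Since G has at least one edge (e.g. 4–0), it is not an edgeless graph, so tw(G) ≥ 1. The upper and lower bounds meet at 1, so that is the treewidth.

Treewidth 1.
One optimal decomposition is:
Bags: B1 = {0, 4}  B2 = {0, 2}  B3 = {1, 2}  B4 = {1, 3}
Tree: B1–B2, B2–B3, B3–B4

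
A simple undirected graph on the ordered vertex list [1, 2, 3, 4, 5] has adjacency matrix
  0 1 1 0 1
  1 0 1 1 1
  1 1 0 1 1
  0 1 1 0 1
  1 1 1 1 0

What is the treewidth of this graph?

A width-3 tree decomposition is:
Bags: B1 = {1, 2, 3, 5}  B2 = {2, 3, 4, 5}
Tree: B1–B2
Every bag has size at most 4, so the width is 4 − 1 = 3 and tw(G) ≤ 3. On the other hand G contains the 4-clique {1, 2, 3, 5}. A clique must lie in a single bag of any decomposition, so no decomposition can have width below 3. Therefore the treewidth is 3.

3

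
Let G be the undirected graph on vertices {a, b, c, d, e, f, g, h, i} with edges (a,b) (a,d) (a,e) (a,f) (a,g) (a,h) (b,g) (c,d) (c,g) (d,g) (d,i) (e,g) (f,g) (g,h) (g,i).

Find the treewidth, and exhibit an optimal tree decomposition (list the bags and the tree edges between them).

Every bag has size at most 3, so the width is 3 − 1 = 2 and tw(G) ≤ 2. On the other hand G contains the 3-clique {c, d, g}. A clique must lie in a single bag of any decomposition, so no decomposition can have width below 2. Combining the bounds, tw(G) = 2.

Treewidth 2.
One optimal decomposition is:
Bags: B1 = {a, f, g}  B2 = {a, g, h}  B3 = {a, d, g}  B4 = {c, d, g}  B5 = {d, g, i}  B6 = {a, b, g}  B7 = {a, e, g}
Tree: B1–B2, B2–B3, B3–B4, B3–B5, B2–B6, B3–B7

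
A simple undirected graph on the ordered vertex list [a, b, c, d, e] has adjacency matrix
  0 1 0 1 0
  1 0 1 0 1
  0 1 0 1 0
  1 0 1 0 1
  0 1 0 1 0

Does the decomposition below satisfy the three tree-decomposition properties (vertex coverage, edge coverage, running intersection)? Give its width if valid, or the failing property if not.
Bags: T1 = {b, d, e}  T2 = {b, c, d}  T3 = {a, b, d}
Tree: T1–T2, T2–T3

Every vertex of G appears in some bag (union = {a, b, c, d, e}); every edge is covered by a bag; and for each vertex v the set of bags containing v is connected in the bag tree. The decomposition is therefore valid. The largest bag has 3 vertices, so the width is 2.

Yes; width 2.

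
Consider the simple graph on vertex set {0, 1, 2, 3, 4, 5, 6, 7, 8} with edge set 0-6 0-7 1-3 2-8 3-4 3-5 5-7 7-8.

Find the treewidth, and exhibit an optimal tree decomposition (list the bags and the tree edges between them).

Every bag has size at most 2, so the width is 2 − 1 = 1 and tw(G) ≤ 1. G has an edge, so its treewidth is at least 1. The upper and lower bounds meet at 1, so that is the treewidth.

Treewidth 1.
One optimal decomposition is:
Bags: B1 = {3, 5}  B2 = {5, 7}  B3 = {0, 7}  B4 = {3, 4}  B5 = {0, 6}  B6 = {7, 8}  B7 = {1, 3}  B8 = {2, 8}
Tree: B1–B2, B2–B3, B1–B4, B3–B5, B2–B6, B1–B7, B6–B8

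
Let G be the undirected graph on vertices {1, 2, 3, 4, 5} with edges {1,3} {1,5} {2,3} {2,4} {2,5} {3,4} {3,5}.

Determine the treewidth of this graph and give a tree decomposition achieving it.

Treewidth 2.
One optimal decomposition is:
Bags: B1 = {2, 3, 5}  B2 = {1, 3, 5}  B3 = {2, 3, 4}
Tree: B1–B2, B1–B3

Each bag holds 3 vertices, so the decomposition has width 2, which upper-bounds the treewidth. On the other hand G contains the 3-clique {1, 3, 5}. A clique must lie in a single bag of any decomposition, so no decomposition can have width below 2. Combining the bounds, tw(G) = 2.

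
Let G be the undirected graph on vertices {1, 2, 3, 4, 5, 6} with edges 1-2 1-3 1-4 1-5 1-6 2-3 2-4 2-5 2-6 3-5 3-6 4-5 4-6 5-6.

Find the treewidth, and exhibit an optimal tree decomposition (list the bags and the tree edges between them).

Treewidth 4.
Bags: B1 = {1, 2, 4, 5, 6}  B2 = {1, 2, 3, 5, 6}
Tree: B1–B2

Every bag has size at most 5, so the width is 5 − 1 = 4 and tw(G) ≤ 4. On the other hand G contains the 5-clique {1, 2, 3, 5, 6}. A clique must lie in a single bag of any decomposition, so no decomposition can have width below 4. The upper and lower bounds meet at 4, so that is the treewidth.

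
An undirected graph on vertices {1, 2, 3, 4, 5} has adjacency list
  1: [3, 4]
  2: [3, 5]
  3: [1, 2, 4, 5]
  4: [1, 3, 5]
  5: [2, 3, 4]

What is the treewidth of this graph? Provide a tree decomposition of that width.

Each bag holds 3 vertices, so the decomposition has width 2, which upper-bounds the treewidth. Conversely, {2, 3, 5} is a clique of size 3, and the vertices of any clique must share a bag in every tree decomposition; so some bag has ≥ 3 vertices and tw(G) ≥ 2. The upper and lower bounds meet at 2, so that is the treewidth.

Treewidth 2.
Bags: B1 = {1, 3, 4}  B2 = {3, 4, 5}  B3 = {2, 3, 5}
Tree: B1–B2, B2–B3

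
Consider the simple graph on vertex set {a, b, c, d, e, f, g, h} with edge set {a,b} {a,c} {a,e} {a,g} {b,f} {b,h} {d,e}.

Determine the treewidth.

A width-1 tree decomposition is:
Bags: B1 = {a, e}  B2 = {d, e}  B3 = {a, g}  B4 = {a, c}  B5 = {a, b}  B6 = {b, h}  B7 = {b, f}
Tree: B1–B2, B1–B3, B1–B4, B4–B5, B5–B6, B6–B7
Every bag has size at most 2, so the width is 2 − 1 = 1 and tw(G) ≤ 1. Since G has at least one edge (e.g. a–e), it is not an edgeless graph, so tw(G) ≥ 1. The upper and lower bounds meet at 1, so that is the treewidth.

1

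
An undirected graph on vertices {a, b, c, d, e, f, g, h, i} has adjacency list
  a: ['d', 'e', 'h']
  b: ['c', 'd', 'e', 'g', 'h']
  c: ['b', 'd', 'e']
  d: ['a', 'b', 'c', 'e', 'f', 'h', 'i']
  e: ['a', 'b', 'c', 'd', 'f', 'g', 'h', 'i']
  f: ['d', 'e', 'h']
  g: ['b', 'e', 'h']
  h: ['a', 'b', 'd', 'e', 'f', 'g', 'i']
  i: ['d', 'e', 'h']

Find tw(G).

A width-3 tree decomposition is:
Bags: B1 = {d, e, f, h}  B2 = {b, d, e, h}  B3 = {b, c, d, e}  B4 = {a, d, e, h}  B5 = {d, e, h, i}  B6 = {b, e, g, h}
Tree: B1–B2, B2–B3, B1–B4, B2–B5, B2–B6
The largest bag has 4 vertices, giving width 3; this decomposition certifies tw(G) ≤ 3. On the other hand G contains the 4-clique {d, e, f, h}. A clique must lie in a single bag of any decomposition, so no decomposition can have width below 3. Hence tw(G) = 3 exactly.

3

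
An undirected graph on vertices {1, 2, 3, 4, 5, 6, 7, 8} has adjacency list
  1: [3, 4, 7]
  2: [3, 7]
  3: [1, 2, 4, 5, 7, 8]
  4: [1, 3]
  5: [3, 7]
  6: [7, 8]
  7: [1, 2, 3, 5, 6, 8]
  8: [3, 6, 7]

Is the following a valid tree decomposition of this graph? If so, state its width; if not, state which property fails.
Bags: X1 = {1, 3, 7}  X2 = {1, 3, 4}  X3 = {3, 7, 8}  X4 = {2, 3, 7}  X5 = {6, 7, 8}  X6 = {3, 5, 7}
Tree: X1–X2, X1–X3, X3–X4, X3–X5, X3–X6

Checking the three conditions: (i) the bags cover all of {1, 2, 3, 4, 5, 6, 7, 8}; (ii) for each edge, some bag contains both endpoints; (iii) the bags containing any fixed vertex form a subtree. All hold, so the decomposition is valid with width 3 − 1 = 2.

Yes; width 2.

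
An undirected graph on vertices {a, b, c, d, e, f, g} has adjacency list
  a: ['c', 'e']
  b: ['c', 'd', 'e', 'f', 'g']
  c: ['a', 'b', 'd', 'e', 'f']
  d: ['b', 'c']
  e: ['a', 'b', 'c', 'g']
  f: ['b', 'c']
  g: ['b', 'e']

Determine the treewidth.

2

A width-2 tree decomposition is:
Bags: B1 = {a, c, e}  B2 = {b, c, e}  B3 = {b, c, f}  B4 = {b, e, g}  B5 = {b, c, d}
Tree: B1–B2, B2–B3, B2–B4, B3–B5
Every bag has size at most 3, so the width is 3 − 1 = 2 and tw(G) ≤ 2. For the lower bound, the 3 vertices {b, e, g} are pairwise adjacent, and any tree decomposition puts a clique entirely inside one bag — forcing width ≥ 2. Combining the bounds, tw(G) = 2.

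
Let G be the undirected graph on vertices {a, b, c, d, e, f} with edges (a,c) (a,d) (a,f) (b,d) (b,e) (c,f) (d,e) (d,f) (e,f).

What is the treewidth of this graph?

A width-2 tree decomposition is:
Bags: B1 = {a, d, f}  B2 = {d, e, f}  B3 = {b, d, e}  B4 = {a, c, f}
Tree: B1–B2, B2–B3, B1–B4
Each bag holds 3 vertices, so the decomposition has width 2, which upper-bounds the treewidth. Conversely, {d, e, f} is a clique of size 3, and the vertices of any clique must share a bag in every tree decomposition; so some bag has ≥ 3 vertices and tw(G) ≥ 2. The upper and lower bounds meet at 2, so that is the treewidth.

2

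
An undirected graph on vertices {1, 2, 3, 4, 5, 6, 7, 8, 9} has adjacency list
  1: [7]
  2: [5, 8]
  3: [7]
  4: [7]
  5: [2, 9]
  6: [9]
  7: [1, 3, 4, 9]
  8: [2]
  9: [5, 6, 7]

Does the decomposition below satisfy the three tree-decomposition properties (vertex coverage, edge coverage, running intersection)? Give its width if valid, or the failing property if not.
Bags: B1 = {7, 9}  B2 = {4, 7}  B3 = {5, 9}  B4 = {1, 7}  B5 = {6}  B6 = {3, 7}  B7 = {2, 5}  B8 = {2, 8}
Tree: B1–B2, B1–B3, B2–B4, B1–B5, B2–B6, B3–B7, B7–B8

A tree decomposition must satisfy three properties: every vertex lies in some bag; for every edge, both endpoints lie together in some bag; and for every vertex, the bags containing it form a connected subtree. Here edge (9,6) lies in no bag, so the decomposition is invalid.

No — edge (9,6) lies in no bag.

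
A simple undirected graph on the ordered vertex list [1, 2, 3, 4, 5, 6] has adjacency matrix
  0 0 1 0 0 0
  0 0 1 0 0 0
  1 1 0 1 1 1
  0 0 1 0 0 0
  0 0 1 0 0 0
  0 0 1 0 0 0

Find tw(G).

1

A width-1 tree decomposition is:
Bags: B1 = {3, 4}  B2 = {3, 5}  B3 = {2, 3}  B4 = {3, 6}  B5 = {1, 3}
Tree: B1–B2, B1–B3, B1–B4, B4–B5
The largest bag has 2 vertices, giving width 1; this decomposition certifies tw(G) ≤ 1. Any graph with an edge has treewidth ≥ 1, and G has the edge 3–4. Therefore the treewidth is 1.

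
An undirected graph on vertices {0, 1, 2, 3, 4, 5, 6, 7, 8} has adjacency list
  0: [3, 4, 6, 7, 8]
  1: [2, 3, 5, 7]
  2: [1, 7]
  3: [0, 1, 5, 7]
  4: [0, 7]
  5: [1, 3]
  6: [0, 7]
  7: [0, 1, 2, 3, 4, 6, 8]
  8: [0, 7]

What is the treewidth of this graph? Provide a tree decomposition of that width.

Every bag has size at most 3, so the width is 3 − 1 = 2 and tw(G) ≤ 2. For the lower bound, the 3 vertices {1, 3, 5} are pairwise adjacent, and any tree decomposition puts a clique entirely inside one bag — forcing width ≥ 2. Combining the bounds, tw(G) = 2.

Treewidth 2.
One optimal decomposition is:
Bags: B1 = {1, 3, 7}  B2 = {0, 3, 7}  B3 = {0, 7, 8}  B4 = {1, 3, 5}  B5 = {0, 4, 7}  B6 = {0, 6, 7}  B7 = {1, 2, 7}
Tree: B1–B2, B2–B3, B1–B4, B3–B5, B2–B6, B1–B7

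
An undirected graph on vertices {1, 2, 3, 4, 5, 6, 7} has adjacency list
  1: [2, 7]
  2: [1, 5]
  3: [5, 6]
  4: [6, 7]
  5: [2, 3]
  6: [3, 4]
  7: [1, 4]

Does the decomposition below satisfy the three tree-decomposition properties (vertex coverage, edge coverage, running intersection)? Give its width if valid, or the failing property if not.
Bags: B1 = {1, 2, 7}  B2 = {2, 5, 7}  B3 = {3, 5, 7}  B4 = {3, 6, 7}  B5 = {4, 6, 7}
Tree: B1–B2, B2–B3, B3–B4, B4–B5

Yes; width 2.

Vertex coverage: the bags together contain {1, 2, 3, 4, 5, 6, 7}, the full vertex set. Edge coverage: each edge of G has both endpoints in at least one bag. Running intersection: for every vertex, the bags containing it form a connected subtree. All three properties hold, so this is a valid tree decomposition of width max|bag| − 1 = 2, and hence tw(G) ≤ 2.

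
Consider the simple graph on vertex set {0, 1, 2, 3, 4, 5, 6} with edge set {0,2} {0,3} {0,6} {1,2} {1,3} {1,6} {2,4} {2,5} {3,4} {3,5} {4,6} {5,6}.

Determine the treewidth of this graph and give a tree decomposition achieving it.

The largest bag has 4 vertices, giving width 3; this decomposition certifies tw(G) ≤ 3. For the lower bound: the 4 vertex sets {3,4}, {0,6}, {2}, {1} are disjoint, each induces a connected subgraph, and every pair is joined by at least one edge of G. Contracting each set to a single vertex therefore yields K_{4} as a minor, and since treewidth is minor-monotone, tw(G) ≥ tw(K_{4}) = 3. Combining the bounds, tw(G) = 3.

Treewidth 3.
One such decomposition:
Bags: B1 = {2, 3, 4, 6}  B2 = {0, 2, 3, 6}  B3 = {1, 2, 3, 6}  B4 = {2, 3, 5, 6}
Tree: B1–B2, B2–B3, B3–B4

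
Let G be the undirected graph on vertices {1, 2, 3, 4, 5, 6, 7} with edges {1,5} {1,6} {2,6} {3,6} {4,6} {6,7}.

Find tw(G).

1

A width-1 tree decomposition is:
Bags: B1 = {3, 6}  B2 = {6, 7}  B3 = {1, 6}  B4 = {1, 5}  B5 = {4, 6}  B6 = {2, 6}
Tree: B1–B2, B1–B3, B3–B4, B1–B5, B1–B6
Every bag has size at most 2, so the width is 2 − 1 = 1 and tw(G) ≤ 1. Any graph with an edge has treewidth ≥ 1, and G has the edge 6–3. The upper and lower bounds meet at 1, so that is the treewidth.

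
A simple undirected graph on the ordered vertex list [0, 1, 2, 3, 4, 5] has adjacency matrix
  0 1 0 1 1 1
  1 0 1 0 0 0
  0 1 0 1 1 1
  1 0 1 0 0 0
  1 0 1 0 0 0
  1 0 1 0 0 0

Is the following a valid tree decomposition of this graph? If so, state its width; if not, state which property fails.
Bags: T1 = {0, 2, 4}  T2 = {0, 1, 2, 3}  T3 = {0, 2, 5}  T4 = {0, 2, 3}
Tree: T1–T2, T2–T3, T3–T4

No — bags containing vertex 3 are not connected in the tree.

A tree decomposition must satisfy three properties: every vertex lies in some bag; for every edge, both endpoints lie together in some bag; and for every vertex, the bags containing it form a connected subtree. Here bags containing vertex 3 are not connected in the tree, so the decomposition is invalid.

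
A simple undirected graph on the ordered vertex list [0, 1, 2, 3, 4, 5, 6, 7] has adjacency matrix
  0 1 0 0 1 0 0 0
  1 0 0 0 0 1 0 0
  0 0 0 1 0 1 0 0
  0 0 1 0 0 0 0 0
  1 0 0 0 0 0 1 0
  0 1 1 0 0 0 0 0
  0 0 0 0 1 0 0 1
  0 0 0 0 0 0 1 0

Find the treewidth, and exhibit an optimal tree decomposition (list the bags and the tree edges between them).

The largest bag has 2 vertices, giving width 1; this decomposition certifies tw(G) ≤ 1. G has an edge, so its treewidth is at least 1. Hence tw(G) = 1 exactly.

Treewidth 1.
Bags: B1 = {6, 7}  B2 = {4, 6}  B3 = {0, 4}  B4 = {0, 1}  B5 = {1, 5}  B6 = {2, 5}  B7 = {2, 3}
Tree: B1–B2, B2–B3, B3–B4, B4–B5, B5–B6, B6–B7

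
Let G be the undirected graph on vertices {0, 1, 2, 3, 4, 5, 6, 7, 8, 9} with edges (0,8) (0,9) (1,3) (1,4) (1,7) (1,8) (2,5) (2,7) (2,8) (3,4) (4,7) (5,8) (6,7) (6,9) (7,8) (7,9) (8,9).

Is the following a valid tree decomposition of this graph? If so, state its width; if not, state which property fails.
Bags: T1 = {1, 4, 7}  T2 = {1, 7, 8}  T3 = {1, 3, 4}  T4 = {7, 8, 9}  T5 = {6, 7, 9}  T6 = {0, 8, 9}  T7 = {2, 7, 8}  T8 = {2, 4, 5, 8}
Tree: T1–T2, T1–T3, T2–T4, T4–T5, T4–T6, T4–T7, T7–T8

No — bags containing vertex 4 are not connected in the tree.

A tree decomposition must satisfy three properties: every vertex lies in some bag; for every edge, both endpoints lie together in some bag; and for every vertex, the bags containing it form a connected subtree. Here bags containing vertex 4 are not connected in the tree, so the decomposition is invalid.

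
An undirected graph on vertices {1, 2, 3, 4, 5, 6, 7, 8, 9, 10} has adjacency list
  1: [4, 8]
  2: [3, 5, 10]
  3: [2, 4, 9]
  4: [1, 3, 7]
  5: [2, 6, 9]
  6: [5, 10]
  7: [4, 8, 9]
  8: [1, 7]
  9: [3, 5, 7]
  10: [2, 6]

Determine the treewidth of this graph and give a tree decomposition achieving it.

The largest bag has 3 vertices, giving width 2; this decomposition certifies tw(G) ≤ 2. For the lower bound, G contains the cycle 6–10–2–5–6, so G is not a forest; only forests have treewidth ≤ 1, hence tw(G) ≥ 2. The upper and lower bounds meet at 2, so that is the treewidth.

Treewidth 2.
One such decomposition:
Bags: B1 = {5, 6, 10}  B2 = {2, 5, 10}  B3 = {2, 5, 9}  B4 = {2, 3, 9}  B5 = {3, 7, 9}  B6 = {3, 4, 7}  B7 = {4, 7, 8}  B8 = {1, 4, 8}
Tree: B1–B2, B2–B3, B3–B4, B4–B5, B5–B6, B6–B7, B7–B8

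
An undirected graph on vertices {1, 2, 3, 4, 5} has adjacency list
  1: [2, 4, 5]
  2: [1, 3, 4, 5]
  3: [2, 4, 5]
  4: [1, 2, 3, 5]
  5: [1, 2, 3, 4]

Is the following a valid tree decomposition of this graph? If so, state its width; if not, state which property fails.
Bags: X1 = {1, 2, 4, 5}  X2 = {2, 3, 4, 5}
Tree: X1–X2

Yes; width 3.

Vertex coverage: the bags together contain {1, 2, 3, 4, 5}, the full vertex set. Edge coverage: each edge of G has both endpoints in at least one bag. Running intersection: for every vertex, the bags containing it form a connected subtree. All three properties hold, so this is a valid tree decomposition of width max|bag| − 1 = 3, and hence tw(G) ≤ 3.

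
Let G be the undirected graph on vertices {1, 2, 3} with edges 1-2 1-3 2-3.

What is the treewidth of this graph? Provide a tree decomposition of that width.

A single bag containing all 3 vertices is trivially a valid decomposition of width 2. On the other hand G contains the 3-clique {1, 2, 3}. A clique must lie in a single bag of any decomposition, so no decomposition can have width below 2. Combining the bounds, tw(G) = 2.

Treewidth 2.
One optimal decomposition is:
Bags: B1 = {1, 2, 3}
Tree: (single bag)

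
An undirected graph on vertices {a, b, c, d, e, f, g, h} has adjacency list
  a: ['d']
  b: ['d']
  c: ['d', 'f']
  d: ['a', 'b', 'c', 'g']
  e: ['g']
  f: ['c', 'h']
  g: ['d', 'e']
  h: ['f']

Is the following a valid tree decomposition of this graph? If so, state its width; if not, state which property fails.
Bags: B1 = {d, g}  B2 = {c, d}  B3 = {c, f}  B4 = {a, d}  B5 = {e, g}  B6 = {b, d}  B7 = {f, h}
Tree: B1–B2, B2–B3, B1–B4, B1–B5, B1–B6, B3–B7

Vertex coverage: the bags together contain {a, b, c, d, e, f, g, h}, the full vertex set. Edge coverage: each edge of G has both endpoints in at least one bag. Running intersection: for every vertex, the bags containing it form a connected subtree. All three properties hold, so this is a valid tree decomposition of width max|bag| − 1 = 1, and hence tw(G) ≤ 1.

Yes; width 1.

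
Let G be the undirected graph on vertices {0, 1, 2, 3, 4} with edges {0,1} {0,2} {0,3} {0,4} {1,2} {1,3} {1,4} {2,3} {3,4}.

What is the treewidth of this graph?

3

A width-3 tree decomposition is:
Bags: B1 = {0, 1, 2, 3}  B2 = {0, 1, 3, 4}
Tree: B1–B2
Each bag holds 4 vertices, so the decomposition has width 3, which upper-bounds the treewidth. Conversely, {0, 1, 2, 3} is a clique of size 4, and the vertices of any clique must share a bag in every tree decomposition; so some bag has ≥ 4 vertices and tw(G) ≥ 3. Therefore the treewidth is 3.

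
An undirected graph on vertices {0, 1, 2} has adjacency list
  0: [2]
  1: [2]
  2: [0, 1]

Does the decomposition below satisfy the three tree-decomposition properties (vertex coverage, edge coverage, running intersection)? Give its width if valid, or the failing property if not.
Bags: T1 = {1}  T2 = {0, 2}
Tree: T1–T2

A tree decomposition must satisfy three properties: every vertex lies in some bag; for every edge, both endpoints lie together in some bag; and for every vertex, the bags containing it form a connected subtree. Here edge (2,1) lies in no bag, so the decomposition is invalid.

No — edge (2,1) lies in no bag.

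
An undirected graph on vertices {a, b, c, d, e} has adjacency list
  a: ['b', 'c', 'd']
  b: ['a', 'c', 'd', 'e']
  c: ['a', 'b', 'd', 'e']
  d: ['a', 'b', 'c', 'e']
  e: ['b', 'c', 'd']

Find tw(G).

3

A width-3 tree decomposition is:
Bags: B1 = {b, c, d, e}  B2 = {a, b, c, d}
Tree: B1–B2
Each bag holds 4 vertices, so the decomposition has width 3, which upper-bounds the treewidth. Conversely, {b, c, d, e} is a clique of size 4, and the vertices of any clique must share a bag in every tree decomposition; so some bag has ≥ 4 vertices and tw(G) ≥ 3. Hence tw(G) = 3 exactly.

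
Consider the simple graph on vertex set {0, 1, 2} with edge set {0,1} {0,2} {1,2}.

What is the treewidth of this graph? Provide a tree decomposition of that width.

Treewidth 2.
One such decomposition:
Bags: B1 = {0, 1, 2}
Tree: (single bag)

A single bag containing all 3 vertices is trivially a valid decomposition of width 2. Conversely, {0, 1, 2} is a clique of size 3, and the vertices of any clique must share a bag in every tree decomposition; so some bag has ≥ 3 vertices and tw(G) ≥ 2. Therefore the treewidth is 2.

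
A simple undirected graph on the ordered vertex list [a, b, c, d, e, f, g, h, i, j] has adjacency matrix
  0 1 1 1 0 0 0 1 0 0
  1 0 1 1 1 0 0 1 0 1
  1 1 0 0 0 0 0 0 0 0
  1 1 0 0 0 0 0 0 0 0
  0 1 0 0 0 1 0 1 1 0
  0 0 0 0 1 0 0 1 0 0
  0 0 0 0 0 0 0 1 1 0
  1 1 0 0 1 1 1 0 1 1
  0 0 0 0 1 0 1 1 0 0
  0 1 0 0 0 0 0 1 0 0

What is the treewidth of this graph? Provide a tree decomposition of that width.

Each bag holds 3 vertices, so the decomposition has width 2, which upper-bounds the treewidth. Conversely, {a, b, d} is a clique of size 3, and the vertices of any clique must share a bag in every tree decomposition; so some bag has ≥ 3 vertices and tw(G) ≥ 2. Combining the bounds, tw(G) = 2.

Treewidth 2.
Bags: B1 = {a, b, h}  B2 = {b, e, h}  B3 = {a, b, d}  B4 = {e, h, i}  B5 = {g, h, i}  B6 = {a, b, c}  B7 = {e, f, h}  B8 = {b, h, j}
Tree: B1–B2, B1–B3, B2–B4, B4–B5, B3–B6, B4–B7, B1–B8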